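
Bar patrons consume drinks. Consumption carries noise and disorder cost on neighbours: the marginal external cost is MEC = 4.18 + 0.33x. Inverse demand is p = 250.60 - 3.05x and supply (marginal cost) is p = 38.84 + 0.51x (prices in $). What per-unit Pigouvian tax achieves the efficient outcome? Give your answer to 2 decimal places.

tax = $21.79 per unit

Social marginal benefit = demand − MEC = 246.42 - 3.38x.
Set SMB = MC: 246.42 - 3.38x = 38.84 + 0.51x → x* = 53.3625.
The Pigouvian tax equals MEC at x*: 4.18 + 0.33×53.3625 = 21.7896.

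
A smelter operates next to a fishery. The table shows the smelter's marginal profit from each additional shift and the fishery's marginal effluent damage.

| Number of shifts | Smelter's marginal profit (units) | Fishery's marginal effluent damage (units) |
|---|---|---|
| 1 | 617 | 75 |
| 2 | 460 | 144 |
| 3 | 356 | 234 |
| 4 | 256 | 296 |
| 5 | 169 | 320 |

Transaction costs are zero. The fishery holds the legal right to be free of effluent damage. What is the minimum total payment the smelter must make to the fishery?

453

Efficient level: marginal profit ≥ marginal effluent damage through level 3, so k* = 3.
With the fishery holding the right, the smelter must at least compensate total damage at k*: 75 + 144 + 234 = 453.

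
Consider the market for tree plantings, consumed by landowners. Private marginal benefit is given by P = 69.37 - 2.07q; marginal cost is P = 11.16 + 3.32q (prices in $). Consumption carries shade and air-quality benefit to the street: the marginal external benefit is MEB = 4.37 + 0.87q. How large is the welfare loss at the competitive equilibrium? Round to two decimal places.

Market equilibrium (private): 11.16 + 3.32q = 69.37 - 2.07q → q_m = 10.7996.
Social marginal benefit = demand + MEB = 73.74 - 1.20q.
Set SMB = MC: 73.74 - 1.20q = 11.16 + 3.32q → q* = 13.8451.
The welfare-loss triangle has base |q_m − q*| and height MEB(q_m) (the vertical gap between SMB and MC is zero at q* and MEB at q_m).
DWL = ½ × 3.0455 × 13.7657 = 20.9617.

DWL = $20.96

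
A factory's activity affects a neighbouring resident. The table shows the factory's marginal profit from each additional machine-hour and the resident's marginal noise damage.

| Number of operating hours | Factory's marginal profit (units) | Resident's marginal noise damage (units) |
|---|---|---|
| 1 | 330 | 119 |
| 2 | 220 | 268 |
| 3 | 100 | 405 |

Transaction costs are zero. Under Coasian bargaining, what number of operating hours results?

Bargaining reaches the level where marginal profit last exceeds marginal noise damage.
That holds through level 1 (330 ≥ 119) but not at 2 (220 < 268).

1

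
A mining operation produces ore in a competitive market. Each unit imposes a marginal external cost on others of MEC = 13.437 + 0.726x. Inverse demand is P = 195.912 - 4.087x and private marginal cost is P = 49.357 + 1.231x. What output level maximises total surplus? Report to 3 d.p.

x* = 22.025

Social marginal cost = private MC + MEC = 62.794 + 1.957x.
Set SMC = demand: 62.794 + 1.957x = 195.912 - 4.087x → x* = 22.0248.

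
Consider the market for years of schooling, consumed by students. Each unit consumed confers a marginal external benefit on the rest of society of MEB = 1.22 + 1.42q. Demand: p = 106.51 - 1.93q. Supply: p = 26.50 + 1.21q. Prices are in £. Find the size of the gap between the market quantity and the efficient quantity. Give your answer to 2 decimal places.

21.75 units

Market equilibrium (private): 26.50 + 1.21q = 106.51 - 1.93q → q_m = 25.4809.
Social marginal benefit = demand + MEB = 107.73 - 0.51q.
Set SMB = MC: 107.73 - 0.51q = 26.50 + 1.21q → q* = 47.2267.
Gap = |25.4809 − 47.2267| = 21.7458.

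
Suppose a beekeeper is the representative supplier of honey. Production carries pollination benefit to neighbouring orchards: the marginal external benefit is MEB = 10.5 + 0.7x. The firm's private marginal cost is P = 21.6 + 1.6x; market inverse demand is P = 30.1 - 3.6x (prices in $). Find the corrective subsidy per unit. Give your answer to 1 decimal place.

Social marginal cost = private MC − MEB = 11.1 + 0.9x.
Set SMC = demand: 11.1 + 0.9x = 30.1 - 3.6x → x* = 4.2222.
The Pigouvian subsidy equals MEB at x*: 10.5 + 0.7×4.2222 = 13.4555.

subsidy = $13.5 per unit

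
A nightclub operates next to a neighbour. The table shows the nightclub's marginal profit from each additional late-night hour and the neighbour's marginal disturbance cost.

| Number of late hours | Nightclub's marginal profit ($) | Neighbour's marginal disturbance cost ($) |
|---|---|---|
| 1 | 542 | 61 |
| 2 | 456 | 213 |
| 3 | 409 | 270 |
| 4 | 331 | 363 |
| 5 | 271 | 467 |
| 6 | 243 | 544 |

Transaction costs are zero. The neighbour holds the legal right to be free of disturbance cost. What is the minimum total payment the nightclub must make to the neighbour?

Efficient level: marginal profit ≥ marginal disturbance cost through level 3, so k* = 3.
With the neighbour holding the right, the nightclub must at least compensate total damage at k*: 61 + 213 + 270 = 544.

$544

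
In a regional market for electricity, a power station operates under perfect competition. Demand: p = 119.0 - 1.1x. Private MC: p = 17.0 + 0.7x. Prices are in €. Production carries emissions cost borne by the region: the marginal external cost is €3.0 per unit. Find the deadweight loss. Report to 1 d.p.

Market equilibrium (private): 17.0 + 0.7x = 119.0 - 1.1x → x_m = 56.6667.
Social marginal cost = private MC + MEC = 20.0 + 0.7x.
Set SMC = demand: 20.0 + 0.7x = 119.0 - 1.1x → x* = 55.0000.
Height of the DWL triangle at x_m is SMC(x_m) − demand(x_m) = MEC(x_m) = 3.0000.
DWL = ½ × 1.6667 × 3.0000 = 2.5001.

DWL = €2.5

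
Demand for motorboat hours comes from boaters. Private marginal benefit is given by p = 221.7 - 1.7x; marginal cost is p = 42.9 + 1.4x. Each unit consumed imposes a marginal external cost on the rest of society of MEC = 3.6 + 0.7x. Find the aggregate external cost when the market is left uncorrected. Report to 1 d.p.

1372.0

Market equilibrium (private): 42.9 + 1.4x = 221.7 - 1.7x → x_m = 57.6774.
Total external cost = ∫₀^{x_m} (3.6 + 0.7x) dx = 3.6×57.6774 + ½×0.7×57.6774² = 1371.9775.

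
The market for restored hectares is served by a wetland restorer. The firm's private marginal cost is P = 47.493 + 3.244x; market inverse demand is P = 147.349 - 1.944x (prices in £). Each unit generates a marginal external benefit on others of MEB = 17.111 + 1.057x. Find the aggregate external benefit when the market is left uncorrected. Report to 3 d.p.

Market equilibrium (private): 47.493 + 3.244x = 147.349 - 1.944x → x_m = 19.2475.
Total external benefit = ∫₀^{x_m} (17.111 + 1.057x) dx = 17.111×19.2475 + ½×1.057×19.2475² = 525.1354.

£525.135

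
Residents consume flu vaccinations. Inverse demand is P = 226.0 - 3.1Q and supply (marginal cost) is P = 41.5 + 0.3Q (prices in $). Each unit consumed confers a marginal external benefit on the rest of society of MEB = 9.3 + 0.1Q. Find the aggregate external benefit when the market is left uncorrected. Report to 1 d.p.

$651.9

Market equilibrium (private): 41.5 + 0.3Q = 226.0 - 3.1Q → Q_m = 54.2647.
Total external benefit = ∫₀^{Q_m} (9.3 + 0.1Q) dQ = 9.3×54.2647 + ½×0.1×54.2647² = 651.8946.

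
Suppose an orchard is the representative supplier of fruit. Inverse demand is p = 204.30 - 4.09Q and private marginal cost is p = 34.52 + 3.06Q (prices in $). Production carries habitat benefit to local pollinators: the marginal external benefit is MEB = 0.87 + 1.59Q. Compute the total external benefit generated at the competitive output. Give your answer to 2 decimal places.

$468.92

Market equilibrium (private): 34.52 + 3.06Q = 204.30 - 4.09Q → Q_m = 23.7455.
Total external benefit = ∫₀^{Q_m} (0.87 + 1.59Q) dQ = 0.87×23.7455 + ½×1.59×23.7455² = 468.9184.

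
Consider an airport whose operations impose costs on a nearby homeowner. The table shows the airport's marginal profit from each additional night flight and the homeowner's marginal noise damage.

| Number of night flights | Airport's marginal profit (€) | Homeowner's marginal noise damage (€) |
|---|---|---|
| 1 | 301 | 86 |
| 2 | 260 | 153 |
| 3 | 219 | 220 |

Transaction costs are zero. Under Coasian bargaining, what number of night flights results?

2

Bargaining reaches the level where marginal profit last exceeds marginal noise damage.
That holds through level 2 (260 ≥ 153) but not at 3 (219 < 220).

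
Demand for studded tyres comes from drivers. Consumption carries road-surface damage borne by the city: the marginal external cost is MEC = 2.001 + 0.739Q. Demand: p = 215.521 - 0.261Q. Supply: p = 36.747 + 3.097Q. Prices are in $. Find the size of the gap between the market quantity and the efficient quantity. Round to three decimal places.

Market equilibrium (private): 36.747 + 3.097Q = 215.521 - 0.261Q → Q_m = 53.2382.
Social marginal benefit = demand − MEC = 213.520 - Q.
Set SMB = MC: 213.520 - Q = 36.747 + 3.097Q → Q* = 43.1469.
Gap = |53.2382 − 43.1469| = 10.0913.

10.091 units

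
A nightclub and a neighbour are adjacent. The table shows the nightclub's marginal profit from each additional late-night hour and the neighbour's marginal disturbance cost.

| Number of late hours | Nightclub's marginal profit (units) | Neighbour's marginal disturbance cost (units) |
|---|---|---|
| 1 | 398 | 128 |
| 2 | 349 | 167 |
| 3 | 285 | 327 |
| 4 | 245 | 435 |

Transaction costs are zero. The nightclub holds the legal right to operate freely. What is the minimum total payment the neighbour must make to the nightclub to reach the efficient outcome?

530

Left alone the nightclub would choose level 4 (marginal profit stays positive).
Efficient level: k* = 2 (marginal profit ≥ marginal disturbance cost through 2).
The neighbour must at least cover the nightclub's forgone profit from cutting 4→2: 285 + 245 = 530.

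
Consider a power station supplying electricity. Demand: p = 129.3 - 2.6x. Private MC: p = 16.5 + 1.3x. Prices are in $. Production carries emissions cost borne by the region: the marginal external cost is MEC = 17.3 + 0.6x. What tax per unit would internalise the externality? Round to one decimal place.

tax = $30.0 per unit

Social marginal cost = private MC + MEC = 33.8 + 1.9x.
Set SMC = demand: 33.8 + 1.9x = 129.3 - 2.6x → x* = 21.2222.
The Pigouvian tax equals MEC at x*: 17.3 + 0.6×21.2222 = 30.0333.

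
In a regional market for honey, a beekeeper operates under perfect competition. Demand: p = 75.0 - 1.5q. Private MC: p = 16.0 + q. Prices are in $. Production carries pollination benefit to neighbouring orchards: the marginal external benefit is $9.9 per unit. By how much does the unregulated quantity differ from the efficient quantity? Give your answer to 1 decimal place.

4.0 units

Market equilibrium (private): 16.0 + q = 75.0 - 1.5q → q_m = 23.6000.
Social marginal cost = private MC − MEB = 6.1 + q.
Set SMC = demand: 6.1 + q = 75.0 - 1.5q → q* = 27.5600.
Gap = |23.6000 − 27.5600| = 3.9600.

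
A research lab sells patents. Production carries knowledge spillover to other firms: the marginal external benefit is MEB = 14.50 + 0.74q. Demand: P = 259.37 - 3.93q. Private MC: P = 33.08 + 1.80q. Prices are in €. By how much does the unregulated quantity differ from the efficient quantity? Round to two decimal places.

Market equilibrium (private): 33.08 + 1.80q = 259.37 - 3.93q → q_m = 39.4921.
Social marginal cost = private MC − MEB = 18.58 + 1.06q.
Set SMC = demand: 18.58 + 1.06q = 259.37 - 3.93q → q* = 48.2545.
Gap = |39.4921 − 48.2545| = 8.7624.

8.76 units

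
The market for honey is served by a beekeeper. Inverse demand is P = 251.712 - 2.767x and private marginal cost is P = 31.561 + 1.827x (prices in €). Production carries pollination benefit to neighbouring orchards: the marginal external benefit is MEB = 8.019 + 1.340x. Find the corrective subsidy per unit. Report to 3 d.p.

Social marginal cost = private MC − MEB = 23.542 + 0.487x.
Set SMC = demand: 23.542 + 0.487x = 251.712 - 2.767x → x* = 70.1199.
The Pigouvian subsidy equals MEB at x*: 8.019 + 1.340×70.1199 = 101.9797.

subsidy = €101.980 per unit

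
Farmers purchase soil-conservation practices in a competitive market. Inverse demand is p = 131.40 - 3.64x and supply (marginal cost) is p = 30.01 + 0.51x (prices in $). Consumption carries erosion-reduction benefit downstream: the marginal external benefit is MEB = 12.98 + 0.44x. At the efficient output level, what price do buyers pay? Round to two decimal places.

P = $19.19

Social marginal benefit = demand + MEB = 144.38 - 3.20x.
Set SMB = MC: 144.38 - 3.20x = 30.01 + 0.51x → x* = 30.8275.
Consumer price on the demand curve at x*: 131.40 − 3.64×30.8275 = 19.1879.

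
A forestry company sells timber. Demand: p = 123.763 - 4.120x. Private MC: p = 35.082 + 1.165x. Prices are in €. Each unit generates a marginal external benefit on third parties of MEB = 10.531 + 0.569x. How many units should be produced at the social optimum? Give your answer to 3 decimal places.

Social marginal cost = private MC − MEB = 24.551 + 0.596x.
Set SMC = demand: 24.551 + 0.596x = 123.763 - 4.120x → x* = 21.0373.

x* = 21.037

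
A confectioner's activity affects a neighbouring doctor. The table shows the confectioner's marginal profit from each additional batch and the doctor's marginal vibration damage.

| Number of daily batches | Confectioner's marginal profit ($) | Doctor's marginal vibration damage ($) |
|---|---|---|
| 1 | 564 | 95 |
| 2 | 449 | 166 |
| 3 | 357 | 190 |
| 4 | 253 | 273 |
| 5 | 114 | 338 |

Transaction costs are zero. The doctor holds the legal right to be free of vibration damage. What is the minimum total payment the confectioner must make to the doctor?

Efficient level: marginal profit ≥ marginal vibration damage through level 3, so k* = 3.
With the doctor holding the right, the confectioner must at least compensate total damage at k*: 95 + 166 + 190 = 451.

$451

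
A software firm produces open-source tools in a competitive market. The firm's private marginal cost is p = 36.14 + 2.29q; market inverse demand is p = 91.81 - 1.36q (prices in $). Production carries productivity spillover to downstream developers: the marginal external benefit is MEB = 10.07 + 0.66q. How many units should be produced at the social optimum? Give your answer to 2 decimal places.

Social marginal cost = private MC − MEB = 26.07 + 1.63q.
Set SMC = demand: 26.07 + 1.63q = 91.81 - 1.36q → q* = 21.9866.

q* = 21.99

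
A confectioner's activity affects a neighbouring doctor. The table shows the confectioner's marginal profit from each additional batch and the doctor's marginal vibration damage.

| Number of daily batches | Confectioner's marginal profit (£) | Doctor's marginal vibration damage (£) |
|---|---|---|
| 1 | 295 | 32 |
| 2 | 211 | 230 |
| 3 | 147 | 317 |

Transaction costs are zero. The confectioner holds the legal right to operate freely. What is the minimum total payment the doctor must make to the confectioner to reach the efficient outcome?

£358

Left alone the confectioner would choose level 3 (marginal profit stays positive).
Efficient level: k* = 1 (marginal profit ≥ marginal vibration damage through 1).
The doctor must at least cover the confectioner's forgone profit from cutting 3→1: 211 + 147 = 358.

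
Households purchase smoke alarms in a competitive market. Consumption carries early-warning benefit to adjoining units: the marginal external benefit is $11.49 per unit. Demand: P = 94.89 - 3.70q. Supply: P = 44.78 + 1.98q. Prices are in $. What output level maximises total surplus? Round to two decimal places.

q* = 10.85

Social marginal benefit = demand + MEB = 106.38 - 3.70q.
Set SMB = MC: 106.38 - 3.70q = 44.78 + 1.98q → q* = 10.8451.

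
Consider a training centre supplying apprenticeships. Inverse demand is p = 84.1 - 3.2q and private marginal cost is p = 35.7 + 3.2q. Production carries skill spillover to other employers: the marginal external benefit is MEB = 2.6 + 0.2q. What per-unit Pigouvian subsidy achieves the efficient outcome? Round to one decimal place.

subsidy = 4.2 per unit

Social marginal cost = private MC − MEB = 33.1 + 3.0q.
Set SMC = demand: 33.1 + 3.0q = 84.1 - 3.2q → q* = 8.2258.
The Pigouvian subsidy equals MEB at q*: 2.6 + 0.2×8.2258 = 4.2452.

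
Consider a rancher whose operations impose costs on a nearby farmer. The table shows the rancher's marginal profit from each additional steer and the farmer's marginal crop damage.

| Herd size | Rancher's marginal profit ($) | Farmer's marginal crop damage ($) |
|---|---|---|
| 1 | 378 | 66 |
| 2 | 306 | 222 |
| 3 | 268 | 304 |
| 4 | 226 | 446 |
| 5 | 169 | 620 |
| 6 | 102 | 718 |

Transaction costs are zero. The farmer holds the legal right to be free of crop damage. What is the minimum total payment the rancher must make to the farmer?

$288

Efficient level: marginal profit ≥ marginal crop damage through level 2, so k* = 2.
With the farmer holding the right, the rancher must at least compensate total damage at k*: 66 + 222 = 288.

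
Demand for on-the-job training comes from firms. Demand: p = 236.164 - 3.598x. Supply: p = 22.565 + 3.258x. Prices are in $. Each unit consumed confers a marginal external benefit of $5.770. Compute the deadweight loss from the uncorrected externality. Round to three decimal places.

Market equilibrium (private): 22.565 + 3.258x = 236.164 - 3.598x → x_m = 31.1550.
Social marginal benefit = demand + MEB = 241.934 - 3.598x.
Set SMB = MC: 241.934 - 3.598x = 22.565 + 3.258x → x* = 31.9966.
Height of the DWL triangle at x_m is SMB(x_m) − MC(x_m) = MEB(x_m) = 5.7700.
DWL = ½ × 0.8416 × 5.7700 = 2.4280.

DWL = $2.428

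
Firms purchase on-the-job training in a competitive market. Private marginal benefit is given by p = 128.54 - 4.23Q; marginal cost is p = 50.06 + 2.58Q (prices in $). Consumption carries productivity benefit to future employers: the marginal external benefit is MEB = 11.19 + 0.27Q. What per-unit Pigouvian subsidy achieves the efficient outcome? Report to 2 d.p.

subsidy = $14.89 per unit

Social marginal benefit = demand + MEB = 139.73 - 3.96Q.
Set SMB = MC: 139.73 - 3.96Q = 50.06 + 2.58Q → Q* = 13.7110.
The Pigouvian subsidy equals MEB at Q*: 11.19 + 0.27×13.7110 = 14.8920.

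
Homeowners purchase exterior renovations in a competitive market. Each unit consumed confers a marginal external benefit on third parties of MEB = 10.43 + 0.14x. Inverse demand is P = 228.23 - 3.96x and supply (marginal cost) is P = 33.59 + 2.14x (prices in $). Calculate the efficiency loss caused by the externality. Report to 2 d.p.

Market equilibrium (private): 33.59 + 2.14x = 228.23 - 3.96x → x_m = 31.9082.
Social marginal benefit = demand + MEB = 238.66 - 3.82x.
Set SMB = MC: 238.66 - 3.82x = 33.59 + 2.14x → x* = 34.4077.
Height of the DWL triangle at x_m is SMB(x_m) − MC(x_m) = MEB(x_m) = 14.8971.
DWL = ½ × 2.4995 × 14.8971 = 18.6177.

DWL = $18.62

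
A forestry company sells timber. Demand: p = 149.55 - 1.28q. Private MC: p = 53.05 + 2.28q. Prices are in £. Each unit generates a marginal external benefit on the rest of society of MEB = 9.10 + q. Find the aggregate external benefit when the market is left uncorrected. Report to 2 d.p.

£614.06

Market equilibrium (private): 53.05 + 2.28q = 149.55 - 1.28q → q_m = 27.1067.
Total external benefit = ∫₀^{q_m} (9.10 + 1.00q) dq = 9.10×27.1067 + ½×1.00×27.1067² = 614.0576.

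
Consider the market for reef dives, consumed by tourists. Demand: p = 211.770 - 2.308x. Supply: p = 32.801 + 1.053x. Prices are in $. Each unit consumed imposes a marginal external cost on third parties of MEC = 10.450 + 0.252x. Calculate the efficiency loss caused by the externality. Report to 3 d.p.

Market equilibrium (private): 32.801 + 1.053x = 211.770 - 2.308x → x_m = 53.2487.
Social marginal benefit = demand − MEC = 201.320 - 2.560x.
Set SMB = MC: 201.320 - 2.560x = 32.801 + 1.053x → x* = 46.6424.
Between x* and x_m the wedge MC − SMB runs linearly from 0 to MEC(x_m), so the loss is a triangle.
DWL = ½ × 6.6063 × 23.8687 = 78.8419.

DWL = $78.842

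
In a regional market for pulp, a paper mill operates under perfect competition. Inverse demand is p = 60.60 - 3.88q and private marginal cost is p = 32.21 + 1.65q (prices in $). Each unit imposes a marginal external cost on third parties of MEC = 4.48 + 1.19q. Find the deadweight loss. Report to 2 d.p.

Market equilibrium (private): 32.21 + 1.65q = 60.60 - 3.88q → q_m = 5.1338.
Social marginal cost = private MC + MEC = 36.69 + 2.84q.
Set SMC = demand: 36.69 + 2.84q = 60.60 - 3.88q → q* = 3.5580.
The welfare-loss triangle has base |q_m − q*| and height MEC(q_m) (the vertical gap between SMC and demand is zero at q* and MEC at q_m).
DWL = ½ × 1.5758 × 10.5892 = 8.3432.

DWL = $8.34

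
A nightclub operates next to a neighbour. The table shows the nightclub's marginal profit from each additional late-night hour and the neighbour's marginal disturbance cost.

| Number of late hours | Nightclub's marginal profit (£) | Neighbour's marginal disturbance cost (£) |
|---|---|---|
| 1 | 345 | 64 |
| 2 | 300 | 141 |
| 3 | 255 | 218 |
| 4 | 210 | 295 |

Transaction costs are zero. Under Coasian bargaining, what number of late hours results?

Bargaining reaches the level where marginal profit last exceeds marginal disturbance cost.
That holds through level 3 (255 ≥ 218) but not at 4 (210 < 295).

3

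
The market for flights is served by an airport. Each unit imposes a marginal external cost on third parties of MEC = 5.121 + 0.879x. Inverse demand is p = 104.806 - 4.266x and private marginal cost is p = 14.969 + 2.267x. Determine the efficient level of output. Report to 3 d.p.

Social marginal cost = private MC + MEC = 20.090 + 3.146x.
Set SMC = demand: 20.090 + 3.146x = 104.806 - 4.266x → x* = 11.4296.

x* = 11.430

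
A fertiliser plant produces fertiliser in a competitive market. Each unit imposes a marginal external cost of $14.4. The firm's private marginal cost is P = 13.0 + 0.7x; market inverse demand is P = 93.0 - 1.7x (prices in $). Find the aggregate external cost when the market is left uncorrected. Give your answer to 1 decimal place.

Market equilibrium (private): 13.0 + 0.7x = 93.0 - 1.7x → x_m = 33.3333.
Total external cost = MEC × x_m = 14.4 × 33.3333 = 479.9995.

$480.0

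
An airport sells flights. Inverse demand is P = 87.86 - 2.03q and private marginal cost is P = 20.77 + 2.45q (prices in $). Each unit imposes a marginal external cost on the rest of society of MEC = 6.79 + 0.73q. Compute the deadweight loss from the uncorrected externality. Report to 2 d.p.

DWL = $30.14

Market equilibrium (private): 20.77 + 2.45q = 87.86 - 2.03q → q_m = 14.9754.
Social marginal cost = private MC + MEC = 27.56 + 3.18q.
Set SMC = demand: 27.56 + 3.18q = 87.86 - 2.03q → q* = 11.5739.
Between q* and q_m the wedge SMC − demand runs linearly from 0 to MEC(q_m), so the loss is a triangle.
DWL = ½ × 3.4015 × 17.7221 = 30.1409.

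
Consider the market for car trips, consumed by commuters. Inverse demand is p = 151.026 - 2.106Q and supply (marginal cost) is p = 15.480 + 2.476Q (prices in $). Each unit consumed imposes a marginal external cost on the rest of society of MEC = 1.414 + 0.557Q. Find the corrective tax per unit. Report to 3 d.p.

tax = $15.952 per unit

Social marginal benefit = demand − MEC = 149.612 - 2.663Q.
Set SMB = MC: 149.612 - 2.663Q = 15.480 + 2.476Q → Q* = 26.1008.
The Pigouvian tax equals MEC at Q*: 1.414 + 0.557×26.1008 = 15.9521.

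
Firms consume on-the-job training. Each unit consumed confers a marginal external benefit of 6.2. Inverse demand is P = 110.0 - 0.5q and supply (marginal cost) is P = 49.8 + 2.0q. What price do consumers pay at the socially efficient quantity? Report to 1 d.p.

Social marginal benefit = demand + MEB = 116.2 - 0.5q.
Set SMB = MC: 116.2 - 0.5q = 49.8 + 2.0q → q* = 26.5600.
Consumer price on the demand curve at q*: 110.0 − 0.5×26.5600 = 96.7200.

P = 96.7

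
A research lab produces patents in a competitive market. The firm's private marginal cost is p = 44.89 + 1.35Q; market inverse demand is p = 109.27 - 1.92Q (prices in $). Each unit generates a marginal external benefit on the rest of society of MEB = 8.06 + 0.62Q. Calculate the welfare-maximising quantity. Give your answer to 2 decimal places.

Social marginal cost = private MC − MEB = 36.83 + 0.73Q.
Set SMC = demand: 36.83 + 0.73Q = 109.27 - 1.92Q → Q* = 27.3358.

Q* = 27.34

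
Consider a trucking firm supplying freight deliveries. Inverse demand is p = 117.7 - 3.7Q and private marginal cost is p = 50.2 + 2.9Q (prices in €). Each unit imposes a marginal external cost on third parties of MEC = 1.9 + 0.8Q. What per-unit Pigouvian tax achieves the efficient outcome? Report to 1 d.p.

tax = €9.0 per unit

Social marginal cost = private MC + MEC = 52.1 + 3.7Q.
Set SMC = demand: 52.1 + 3.7Q = 117.7 - 3.7Q → Q* = 8.8649.
The Pigouvian tax equals MEC at Q*: 1.9 + 0.8×8.8649 = 8.9919.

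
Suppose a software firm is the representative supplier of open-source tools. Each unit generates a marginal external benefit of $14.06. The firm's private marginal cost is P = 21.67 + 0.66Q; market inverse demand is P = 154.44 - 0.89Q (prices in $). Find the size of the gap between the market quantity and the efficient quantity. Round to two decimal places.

Market equilibrium (private): 21.67 + 0.66Q = 154.44 - 0.89Q → Q_m = 85.6581.
Social marginal cost = private MC − MEB = 7.61 + 0.66Q.
Set SMC = demand: 7.61 + 0.66Q = 154.44 - 0.89Q → Q* = 94.7290.
Gap = |85.6581 − 94.7290| = 9.0709.

9.07 units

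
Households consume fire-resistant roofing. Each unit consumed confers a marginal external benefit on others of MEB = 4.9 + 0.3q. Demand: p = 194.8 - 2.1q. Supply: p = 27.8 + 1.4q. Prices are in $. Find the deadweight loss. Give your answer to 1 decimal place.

DWL = $57.7

Market equilibrium (private): 27.8 + 1.4q = 194.8 - 2.1q → q_m = 47.7143.
Social marginal benefit = demand + MEB = 199.7 - 1.8q.
Set SMB = MC: 199.7 - 1.8q = 27.8 + 1.4q → q* = 53.7188.
The loss is the area between SMB and MC from q* to q_m; with linear curves that's a triangle of height MEB(q_m).
DWL = ½ × 6.0045 × 19.2143 = 57.6861.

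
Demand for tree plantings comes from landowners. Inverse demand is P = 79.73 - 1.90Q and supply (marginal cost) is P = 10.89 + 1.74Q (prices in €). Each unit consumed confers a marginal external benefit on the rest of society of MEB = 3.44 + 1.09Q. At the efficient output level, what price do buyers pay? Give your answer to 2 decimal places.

P = €25.87

Social marginal benefit = demand + MEB = 83.17 - 0.81Q.
Set SMB = MC: 83.17 - 0.81Q = 10.89 + 1.74Q → Q* = 28.3451.
Consumer price on the demand curve at Q*: 79.73 − 1.90×28.3451 = 25.8743.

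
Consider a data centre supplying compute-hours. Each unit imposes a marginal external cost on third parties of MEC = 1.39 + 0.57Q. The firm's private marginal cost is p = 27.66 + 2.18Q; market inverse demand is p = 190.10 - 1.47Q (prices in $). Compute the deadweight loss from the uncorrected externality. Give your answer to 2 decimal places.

Market equilibrium (private): 27.66 + 2.18Q = 190.10 - 1.47Q → Q_m = 44.5041.
Social marginal cost = private MC + MEC = 29.05 + 2.75Q.
Set SMC = demand: 29.05 + 2.75Q = 190.10 - 1.47Q → Q* = 38.1635.
Height of the DWL triangle at Q_m is SMC(Q_m) − demand(Q_m) = MEC(Q_m) = 26.7573.
DWL = ½ × 6.3406 × 26.7573 = 84.8287.

DWL = $84.83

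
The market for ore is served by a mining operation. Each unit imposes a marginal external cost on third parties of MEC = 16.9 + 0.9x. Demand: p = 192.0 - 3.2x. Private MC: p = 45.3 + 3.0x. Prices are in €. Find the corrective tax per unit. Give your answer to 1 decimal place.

tax = €33.4 per unit

Social marginal cost = private MC + MEC = 62.2 + 3.9x.
Set SMC = demand: 62.2 + 3.9x = 192.0 - 3.2x → x* = 18.2817.
The Pigouvian tax equals MEC at x*: 16.9 + 0.9×18.2817 = 33.3535.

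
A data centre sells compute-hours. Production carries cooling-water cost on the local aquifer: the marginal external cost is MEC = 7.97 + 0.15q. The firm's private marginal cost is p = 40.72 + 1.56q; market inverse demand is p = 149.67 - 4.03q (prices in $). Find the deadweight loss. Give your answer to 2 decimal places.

DWL = $10.34

Market equilibrium (private): 40.72 + 1.56q = 149.67 - 4.03q → q_m = 19.4902.
Social marginal cost = private MC + MEC = 48.69 + 1.71q.
Set SMC = demand: 48.69 + 1.71q = 149.67 - 4.03q → q* = 17.5923.
The loss is the area between SMC and demand from q* to q_m; with linear curves that's a triangle of height MEC(q_m).
DWL = ½ × 1.8979 × 10.8935 = 10.3374.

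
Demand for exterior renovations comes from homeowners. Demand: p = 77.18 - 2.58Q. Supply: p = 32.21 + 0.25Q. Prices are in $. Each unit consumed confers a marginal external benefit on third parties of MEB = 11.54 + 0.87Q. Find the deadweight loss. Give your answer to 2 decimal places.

DWL = $164.12

Market equilibrium (private): 32.21 + 0.25Q = 77.18 - 2.58Q → Q_m = 15.8905.
Social marginal benefit = demand + MEB = 88.72 - 1.71Q.
Set SMB = MC: 88.72 - 1.71Q = 32.21 + 0.25Q → Q* = 28.8316.
The welfare-loss triangle has base |Q_m − Q*| and height MEB(Q_m) (the vertical gap between SMB and MC is zero at Q* and MEB at Q_m).
DWL = ½ × 12.9411 × 25.3647 = 164.1236.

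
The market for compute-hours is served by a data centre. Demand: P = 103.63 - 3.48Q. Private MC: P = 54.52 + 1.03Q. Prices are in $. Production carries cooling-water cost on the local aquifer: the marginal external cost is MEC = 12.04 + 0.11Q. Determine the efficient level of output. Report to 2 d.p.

Social marginal cost = private MC + MEC = 66.56 + 1.14Q.
Set SMC = demand: 66.56 + 1.14Q = 103.63 - 3.48Q → Q* = 8.0238.

Q* = 8.02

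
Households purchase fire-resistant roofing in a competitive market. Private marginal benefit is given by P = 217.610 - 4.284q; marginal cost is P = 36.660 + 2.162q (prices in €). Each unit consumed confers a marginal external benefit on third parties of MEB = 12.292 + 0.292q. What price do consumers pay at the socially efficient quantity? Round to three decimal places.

Social marginal benefit = demand + MEB = 229.902 - 3.992q.
Set SMB = MC: 229.902 - 3.992q = 36.660 + 2.162q → q* = 31.4010.
Consumer price on the demand curve at q*: 217.610 − 4.284×31.4010 = 83.0881.

P = €83.088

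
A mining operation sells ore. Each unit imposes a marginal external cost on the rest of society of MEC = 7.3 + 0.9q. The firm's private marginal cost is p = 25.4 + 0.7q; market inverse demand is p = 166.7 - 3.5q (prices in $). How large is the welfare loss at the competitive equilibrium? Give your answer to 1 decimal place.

Market equilibrium (private): 25.4 + 0.7q = 166.7 - 3.5q → q_m = 33.6429.
Social marginal cost = private MC + MEC = 32.7 + 1.6q.
Set SMC = demand: 32.7 + 1.6q = 166.7 - 3.5q → q* = 26.2745.
Between q* and q_m the wedge SMC − demand runs linearly from 0 to MEC(q_m), so the loss is a triangle.
DWL = ½ × 7.3684 × 37.5786 = 138.4471.

DWL = $138.4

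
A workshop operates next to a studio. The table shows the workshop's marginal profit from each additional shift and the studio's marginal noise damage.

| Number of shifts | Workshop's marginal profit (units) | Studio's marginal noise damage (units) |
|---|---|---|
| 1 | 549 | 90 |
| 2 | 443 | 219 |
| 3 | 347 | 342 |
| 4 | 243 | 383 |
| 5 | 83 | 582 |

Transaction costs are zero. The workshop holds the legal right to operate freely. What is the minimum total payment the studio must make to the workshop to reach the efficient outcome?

326

Left alone the workshop would choose level 5 (marginal profit stays positive).
Efficient level: k* = 3 (marginal profit ≥ marginal noise damage through 3).
The studio must at least cover the workshop's forgone profit from cutting 5→3: 243 + 83 = 326.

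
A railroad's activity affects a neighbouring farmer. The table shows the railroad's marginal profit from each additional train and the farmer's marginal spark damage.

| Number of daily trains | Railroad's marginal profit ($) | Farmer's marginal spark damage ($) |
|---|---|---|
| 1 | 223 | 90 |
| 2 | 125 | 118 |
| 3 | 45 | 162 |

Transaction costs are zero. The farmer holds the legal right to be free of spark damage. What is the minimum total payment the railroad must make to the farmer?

$208

Efficient level: marginal profit ≥ marginal spark damage through level 2, so k* = 2.
With the farmer holding the right, the railroad must at least compensate total damage at k*: 90 + 118 = 208.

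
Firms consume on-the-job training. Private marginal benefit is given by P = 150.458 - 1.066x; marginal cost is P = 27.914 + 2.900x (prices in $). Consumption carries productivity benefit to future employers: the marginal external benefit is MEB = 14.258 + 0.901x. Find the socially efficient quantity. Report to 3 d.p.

Social marginal benefit = demand + MEB = 164.716 - 0.165x.
Set SMB = MC: 164.716 - 0.165x = 27.914 + 2.900x → x* = 44.6336.

x* = 44.634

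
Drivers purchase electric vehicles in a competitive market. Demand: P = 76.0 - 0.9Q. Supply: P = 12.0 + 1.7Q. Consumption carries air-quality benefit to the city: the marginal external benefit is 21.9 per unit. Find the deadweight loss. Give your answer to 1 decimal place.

DWL = 92.2

Market equilibrium (private): 12.0 + 1.7Q = 76.0 - 0.9Q → Q_m = 24.6154.
Social marginal benefit = demand + MEB = 97.9 - 0.9Q.
Set SMB = MC: 97.9 - 0.9Q = 12.0 + 1.7Q → Q* = 33.0385.
Between Q* and Q_m the wedge SMB − MC runs linearly from 0 to MEB(Q_m), so the loss is a triangle.
DWL = ½ × 8.4231 × 21.9000 = 92.2329.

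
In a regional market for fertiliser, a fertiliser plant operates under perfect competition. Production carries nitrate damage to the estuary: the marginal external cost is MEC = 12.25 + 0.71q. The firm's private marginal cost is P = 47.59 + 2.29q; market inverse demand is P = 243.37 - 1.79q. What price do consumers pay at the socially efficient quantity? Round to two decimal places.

P = 174.79

Social marginal cost = private MC + MEC = 59.84 + 3.00q.
Set SMC = demand: 59.84 + 3.00q = 243.37 - 1.79q → q* = 38.3152.
Consumer price on the demand curve at q*: 243.37 − 1.79×38.3152 = 174.7858.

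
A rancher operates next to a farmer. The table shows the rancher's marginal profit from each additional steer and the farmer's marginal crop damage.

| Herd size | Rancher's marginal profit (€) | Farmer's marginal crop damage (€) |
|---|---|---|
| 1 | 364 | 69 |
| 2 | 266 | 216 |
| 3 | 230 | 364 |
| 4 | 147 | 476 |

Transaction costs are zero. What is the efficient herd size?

2

Bargaining reaches the level where marginal profit last exceeds marginal crop damage.
That holds through level 2 (266 ≥ 216) but not at 3 (230 < 364).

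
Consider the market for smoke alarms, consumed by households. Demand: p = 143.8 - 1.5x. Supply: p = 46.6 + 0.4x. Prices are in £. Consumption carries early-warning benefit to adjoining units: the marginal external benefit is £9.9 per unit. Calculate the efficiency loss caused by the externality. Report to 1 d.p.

DWL = £25.8

Market equilibrium (private): 46.6 + 0.4x = 143.8 - 1.5x → x_m = 51.1579.
Social marginal benefit = demand + MEB = 153.7 - 1.5x.
Set SMB = MC: 153.7 - 1.5x = 46.6 + 0.4x → x* = 56.3684.
Height of the DWL triangle at x_m is SMB(x_m) − MC(x_m) = MEB(x_m) = 9.9000.
DWL = ½ × 5.2105 × 9.9000 = 25.7920.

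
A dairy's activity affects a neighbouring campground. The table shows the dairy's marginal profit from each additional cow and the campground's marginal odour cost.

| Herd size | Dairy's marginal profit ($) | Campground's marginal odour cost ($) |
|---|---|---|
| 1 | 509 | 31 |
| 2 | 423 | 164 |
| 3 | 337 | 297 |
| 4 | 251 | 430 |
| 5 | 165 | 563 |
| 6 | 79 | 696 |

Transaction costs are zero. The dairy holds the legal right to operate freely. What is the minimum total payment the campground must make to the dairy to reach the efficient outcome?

$495

Left alone the dairy would choose level 6 (marginal profit stays positive).
Efficient level: k* = 3 (marginal profit ≥ marginal odour cost through 3).
The campground must at least cover the dairy's forgone profit from cutting 6→3: 251 + 165 + 79 = 495.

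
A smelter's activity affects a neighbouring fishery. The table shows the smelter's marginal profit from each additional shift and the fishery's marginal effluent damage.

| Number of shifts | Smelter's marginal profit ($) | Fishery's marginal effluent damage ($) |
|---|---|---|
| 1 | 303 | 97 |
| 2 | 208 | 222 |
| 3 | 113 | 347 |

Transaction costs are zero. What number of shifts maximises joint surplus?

1

Bargaining reaches the level where marginal profit last exceeds marginal effluent damage.
That holds through level 1 (303 ≥ 97) but not at 2 (208 < 222).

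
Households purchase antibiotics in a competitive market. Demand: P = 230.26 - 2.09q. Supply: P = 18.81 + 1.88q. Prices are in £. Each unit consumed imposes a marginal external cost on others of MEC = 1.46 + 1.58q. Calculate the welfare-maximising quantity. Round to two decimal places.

q* = 37.84

Social marginal benefit = demand − MEC = 228.80 - 3.67q.
Set SMB = MC: 228.80 - 3.67q = 18.81 + 1.88q → q* = 37.8360.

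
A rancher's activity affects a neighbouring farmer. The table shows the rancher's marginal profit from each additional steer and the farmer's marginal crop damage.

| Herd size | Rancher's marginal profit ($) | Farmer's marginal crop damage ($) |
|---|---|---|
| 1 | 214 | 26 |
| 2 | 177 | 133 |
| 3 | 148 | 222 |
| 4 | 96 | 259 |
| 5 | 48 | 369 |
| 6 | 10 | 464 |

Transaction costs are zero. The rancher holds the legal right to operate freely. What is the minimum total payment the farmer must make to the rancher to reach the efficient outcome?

$302

Left alone the rancher would choose level 6 (marginal profit stays positive).
Efficient level: k* = 2 (marginal profit ≥ marginal crop damage through 2).
The farmer must at least cover the rancher's forgone profit from cutting 6→2: 148 + 96 + 48 + 10 = 302.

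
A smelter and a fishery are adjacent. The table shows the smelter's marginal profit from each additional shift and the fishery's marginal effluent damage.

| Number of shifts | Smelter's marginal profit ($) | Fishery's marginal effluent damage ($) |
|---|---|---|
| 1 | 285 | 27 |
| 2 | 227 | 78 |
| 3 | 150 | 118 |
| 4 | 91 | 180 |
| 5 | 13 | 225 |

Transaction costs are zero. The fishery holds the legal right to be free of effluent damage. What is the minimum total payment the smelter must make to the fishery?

$223

Efficient level: marginal profit ≥ marginal effluent damage through level 3, so k* = 3.
With the fishery holding the right, the smelter must at least compensate total damage at k*: 27 + 78 + 118 = 223.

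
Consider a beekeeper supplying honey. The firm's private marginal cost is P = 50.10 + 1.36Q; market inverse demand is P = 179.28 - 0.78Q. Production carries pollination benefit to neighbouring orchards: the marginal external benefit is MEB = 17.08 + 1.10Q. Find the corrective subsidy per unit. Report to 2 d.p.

Social marginal cost = private MC − MEB = 33.02 + 0.26Q.
Set SMC = demand: 33.02 + 0.26Q = 179.28 - 0.78Q → Q* = 140.6346.
The Pigouvian subsidy equals MEB at Q*: 17.08 + 1.10×140.6346 = 171.7781.

subsidy = 171.78 per unit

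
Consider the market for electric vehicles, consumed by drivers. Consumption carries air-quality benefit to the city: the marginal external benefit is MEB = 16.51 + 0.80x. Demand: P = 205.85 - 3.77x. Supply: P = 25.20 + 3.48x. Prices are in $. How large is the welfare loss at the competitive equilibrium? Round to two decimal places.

DWL = $102.96

Market equilibrium (private): 25.20 + 3.48x = 205.85 - 3.77x → x_m = 24.9172.
Social marginal benefit = demand + MEB = 222.36 - 2.97x.
Set SMB = MC: 222.36 - 2.97x = 25.20 + 3.48x → x* = 30.5674.
Height of the DWL triangle at x_m is SMB(x_m) − MC(x_m) = MEB(x_m) = 36.4438.
DWL = ½ × 5.6502 × 36.4438 = 102.9574.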